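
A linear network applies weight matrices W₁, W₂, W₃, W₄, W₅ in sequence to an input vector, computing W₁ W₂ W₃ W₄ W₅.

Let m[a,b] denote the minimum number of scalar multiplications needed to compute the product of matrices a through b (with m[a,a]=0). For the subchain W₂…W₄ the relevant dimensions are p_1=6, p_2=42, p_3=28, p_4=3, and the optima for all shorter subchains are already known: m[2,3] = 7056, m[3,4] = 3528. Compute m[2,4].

m[2,4] = min over k∈[2,3] of m[2,k]+m[k+1,4]+p_{1}·p_k·p_{4}.
k=2: 0 + 3528 + 6·42·3 = 4284; k=3: 7056 + 0 + 6·28·3 = 7560.
Minimum: 4284 at k=2.

4284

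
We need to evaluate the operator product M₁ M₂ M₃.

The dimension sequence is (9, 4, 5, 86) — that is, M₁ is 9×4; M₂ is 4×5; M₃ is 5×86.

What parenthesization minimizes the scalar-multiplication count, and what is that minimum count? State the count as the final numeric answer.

4050

(M₁ (M₂ M₃)): cost 4816.
((M₁ M₂) M₃): cost 4050.
Optimal: ((M₁ M₂) M₃) with cost 4050.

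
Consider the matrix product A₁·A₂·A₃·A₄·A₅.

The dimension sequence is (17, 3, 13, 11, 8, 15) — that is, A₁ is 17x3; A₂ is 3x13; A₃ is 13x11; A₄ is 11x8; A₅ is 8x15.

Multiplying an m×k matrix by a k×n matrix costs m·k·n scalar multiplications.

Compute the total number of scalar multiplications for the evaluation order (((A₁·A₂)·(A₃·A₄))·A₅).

5615

(A₁·A₂): 17×3 by 3×13 → 17×13, cost 17·3·13 = 663
(A₃·A₄): 13×11 by 11×8 → 13×8, cost 13·11·8 = 1144
((A₁·A₂)·(A₃·A₄)): 17×13 by 13×8 → 17×8, cost 17·13·8 = 1768; cumulative 3575
(((A₁·A₂)·(A₃·A₄))·A₅): 17×8 by 8×15 → 17×15, cost 17·8·15 = 2040; cumulative 5615
Total: 5615 scalar multiplications.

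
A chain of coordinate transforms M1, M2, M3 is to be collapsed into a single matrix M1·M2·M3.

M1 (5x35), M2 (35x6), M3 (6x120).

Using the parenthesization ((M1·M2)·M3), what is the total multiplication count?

4650

(M1·M2): 5×35 by 35×6 → 5×6, cost 5·35·6 = 1050
((M1·M2)·M3): 5×6 by 6×120 → 5×120, cost 5·6·120 = 3600; cumulative 4650
Total: 4650 scalar multiplications.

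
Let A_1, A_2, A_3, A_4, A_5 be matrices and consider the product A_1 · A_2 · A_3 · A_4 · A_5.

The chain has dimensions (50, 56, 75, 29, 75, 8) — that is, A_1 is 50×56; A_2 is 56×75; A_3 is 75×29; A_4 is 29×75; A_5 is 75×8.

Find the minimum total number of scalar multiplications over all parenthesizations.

90800

Adjacent pairs: A_1A_2 = 50·56·75 = 210000; A_2A_3 = 56·75·29 = 121800; A_3A_4 = 75·29·75 = 163125; A_4A_5 = 29·75·8 = 17400.
Length 3: A_1..A_3: k=1: 0+121800+50·56·29=203000; k=2: 210000+0+50·75·29=318750 → min 203000 | A_2..A_4: k=2: 0+163125+56·75·75=478125; k=3: 121800+0+56·29·75=243600 → min 243600 | A_3..A_5: k=3: 0+17400+75·29·8=34800; k=4: 163125+0+75·75·8=208125 → min 34800.
Length 4: A_1..A_4: k=1: 0+243600+50·56·75=453600; k=2: 210000+163125+50·75·75=654375; k=3: 203000+0+50·29·75=311750 → min 311750 | A_2..A_5: k=2: 0+34800+56·75·8=68400; k=3: 121800+17400+56·29·8=152192; k=4: 243600+0+56·75·8=277200 → min 68400.
Length 5: A_1..A_5: k=1: 0+68400+50·56·8=90800; k=2: 210000+34800+50·75·8=274800; k=3: 203000+17400+50·29·8=232000; k=4: 311750+0+50·75·8=341750 → min 90800.
Optimal order: (A_1 · (A_2 · (A_3 · (A_4 · A_5)))) with cost 90800.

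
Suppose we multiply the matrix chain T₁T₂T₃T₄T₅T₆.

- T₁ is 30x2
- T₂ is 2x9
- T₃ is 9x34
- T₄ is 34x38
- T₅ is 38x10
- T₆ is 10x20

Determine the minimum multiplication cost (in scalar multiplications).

Adjacent pairs: T₁T₂ = 30·2·9 = 540; T₂T₃ = 2·9·34 = 612; T₃T₄ = 9·34·38 = 11628; T₄T₅ = 34·38·10 = 12920; T₅T₆ = 38·10·20 = 7600.
Length 3: T₁..T₃: k=1: 0+612+30·2·34=2652; k=2: 540+0+30·9·34=9720 → min 2652 | T₂..T₄: k=2: 0+11628+2·9·38=12312; k=3: 612+0+2·34·38=3196 → min 3196 | T₃..T₅: k=3: 0+12920+9·34·10=15980; k=4: 11628+0+9·38·10=15048 → min 15048 | T₄..T₆: k=4: 0+7600+34·38·20=33440; k=5: 12920+0+34·10·20=19720 → min 19720.
Length 4: T₁..T₄: k=1: 0+3196+30·2·38=5476; k=2: 540+11628+30·9·38=22428; k=3: 2652+0+30·34·38=41412 → min 5476 | T₂..T₅: k=2: 0+15048+2·9·10=15228; k=3: 612+12920+2·34·10=14212; k=4: 3196+0+2·38·10=3956 → min 3956 | T₃..T₆: k=3: 0+19720+9·34·20=25840; k=4: 11628+7600+9·38·20=26068; k=5: 15048+0+9·10·20=16848 → min 16848.
Length 5: T₁..T₅: k=1: 0+3956+30·2·10=4556; k=2: 540+15048+30·9·10=18288; k=3: 2652+12920+30·34·10=25772; k=4: 5476+0+30·38·10=16876 → min 4556 | T₂..T₆: k=2: 0+16848+2·9·20=17208; k=3: 612+19720+2·34·20=21692; k=4: 3196+7600+2·38·20=12316; k=5: 3956+0+2·10·20=4356 → min 4356.
Length 6: T₁..T₆: k=1: 0+4356+30·2·20=5556; k=2: 540+16848+30·9·20=22788; k=3: 2652+19720+30·34·20=42772; k=4: 5476+7600+30·38·20=35876; k=5: 4556+0+30·10·20=10556 → min 5556.
Optimal order: (T₁((((T₂T₃)T₄)T₅)T₆)) with cost 5556.

5556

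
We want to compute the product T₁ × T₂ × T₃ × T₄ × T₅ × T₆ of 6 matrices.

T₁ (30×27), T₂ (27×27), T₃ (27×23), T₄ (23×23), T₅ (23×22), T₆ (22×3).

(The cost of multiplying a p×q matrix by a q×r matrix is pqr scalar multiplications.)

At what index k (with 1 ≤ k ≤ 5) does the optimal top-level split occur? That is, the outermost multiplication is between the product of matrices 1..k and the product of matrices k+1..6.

1

Adjacent pairs: T₁T₂ = 30·27·27 = 21870; T₂T₃ = 27·27·23 = 16767; T₃T₄ = 27·23·23 = 14283; T₄T₅ = 23·23·22 = 11638; T₅T₆ = 23·22·3 = 1518.
Length 3: T₁..T₃: k=1: 0+16767+30·27·23=35397; k=2: 21870+0+30·27·23=40500 → min 35397 | T₂..T₄: k=2: 0+14283+27·27·23=31050; k=3: 16767+0+27·23·23=31050 → min 31050 | T₃..T₅: k=3: 0+11638+27·23·22=25300; k=4: 14283+0+27·23·22=27945 → min 25300 | T₄..T₆: k=4: 0+1518+23·23·3=3105; k=5: 11638+0+23·22·3=13156 → min 3105.
Length 4: T₁..T₄: k=1: 0+31050+30·27·23=49680; k=2: 21870+14283+30·27·23=54783; k=3: 35397+0+30·23·23=51267 → min 49680 | T₂..T₅: k=2: 0+25300+27·27·22=41338; k=3: 16767+11638+27·23·22=42067; k=4: 31050+0+27·23·22=44712 → min 41338 | T₃..T₆: k=3: 0+3105+27·23·3=4968; k=4: 14283+1518+27·23·3=17664; k=5: 25300+0+27·22·3=27082 → min 4968.
Length 5: T₁..T₅: k=1: 0+41338+30·27·22=59158; k=2: 21870+25300+30·27·22=64990; k=3: 35397+11638+30·23·22=62215; k=4: 49680+0+30·23·22=64860 → min 59158 | T₂..T₆: k=2: 0+4968+27·27·3=7155; k=3: 16767+3105+27·23·3=21735; k=4: 31050+1518+27·23·3=34431; k=5: 41338+0+27·22·3=43120 → min 7155.
Top-level splits: k=1: (T₁..T₁)·(T₂..T₆) → 0+7155+30·27·3 = 9585; k=2: (T₁..T₂)·(T₃..T₆) → 21870+4968+30·27·3 = 29268; k=3: (T₁..T₃)·(T₄..T₆) → 35397+3105+30·23·3 = 40572; k=4: (T₁..T₄)·(T₅..T₆) → 49680+1518+30·23·3 = 53268; k=5: (T₁..T₅)·(T₆..T₆) → 59158+0+30·22·3 = 61138.
Best split is after T₁, i.e. k = 1.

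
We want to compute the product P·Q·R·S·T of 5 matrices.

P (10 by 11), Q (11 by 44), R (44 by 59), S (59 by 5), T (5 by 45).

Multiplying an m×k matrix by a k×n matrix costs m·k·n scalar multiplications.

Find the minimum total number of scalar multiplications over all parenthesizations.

18200

Adjacent pairs: PQ = 10·11·44 = 4840; QR = 11·44·59 = 28556; RS = 44·59·5 = 12980; ST = 59·5·45 = 13275.
Length 3: P..R: k=1: 0+28556+10·11·59=35046; k=2: 4840+0+10·44·59=30800 → min 30800 | Q..S: k=2: 0+12980+11·44·5=15400; k=3: 28556+0+11·59·5=31801 → min 15400 | R..T: k=3: 0+13275+44·59·45=130095; k=4: 12980+0+44·5·45=22880 → min 22880.
Length 4: P..S: k=1: 0+15400+10·11·5=15950; k=2: 4840+12980+10·44·5=20020; k=3: 30800+0+10·59·5=33750 → min 15950 | Q..T: k=2: 0+22880+11·44·45=44660; k=3: 28556+13275+11·59·45=71036; k=4: 15400+0+11·5·45=17875 → min 17875.
Length 5: P..T: k=1: 0+17875+10·11·45=22825; k=2: 4840+22880+10·44·45=47520; k=3: 30800+13275+10·59·45=70625; k=4: 15950+0+10·5·45=18200 → min 18200.
Optimal order: ((P·(Q·(R·S)))·T) with cost 18200.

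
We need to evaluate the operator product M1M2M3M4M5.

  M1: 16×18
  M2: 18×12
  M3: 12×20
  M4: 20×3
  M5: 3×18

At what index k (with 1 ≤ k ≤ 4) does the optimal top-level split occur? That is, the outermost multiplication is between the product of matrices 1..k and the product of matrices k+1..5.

4

Adjacent pairs: M1M2 = 16·18·12 = 3456; M2M3 = 18·12·20 = 4320; M3M4 = 12·20·3 = 720; M4M5 = 20·3·18 = 1080.
Length 3: M1..M3: k=1: 0+4320+16·18·20=10080; k=2: 3456+0+16·12·20=7296 → min 7296 | M2..M4: k=2: 0+720+18·12·3=1368; k=3: 4320+0+18·20·3=5400 → min 1368 | M3..M5: k=3: 0+1080+12·20·18=5400; k=4: 720+0+12·3·18=1368 → min 1368.
Length 4: M1..M4: k=1: 0+1368+16·18·3=2232; k=2: 3456+720+16·12·3=4752; k=3: 7296+0+16·20·3=8256 → min 2232 | M2..M5: k=2: 0+1368+18·12·18=5256; k=3: 4320+1080+18·20·18=11880; k=4: 1368+0+18·3·18=2340 → min 2340.
Top-level splits: k=1: (M1..M1)·(M2..M5) → 0+2340+16·18·18 = 7524; k=2: (M1..M2)·(M3..M5) → 3456+1368+16·12·18 = 8280; k=3: (M1..M3)·(M4..M5) → 7296+1080+16·20·18 = 14136; k=4: (M1..M4)·(M5..M5) → 2232+0+16·3·18 = 3096.
Best split is after M4, i.e. k = 4.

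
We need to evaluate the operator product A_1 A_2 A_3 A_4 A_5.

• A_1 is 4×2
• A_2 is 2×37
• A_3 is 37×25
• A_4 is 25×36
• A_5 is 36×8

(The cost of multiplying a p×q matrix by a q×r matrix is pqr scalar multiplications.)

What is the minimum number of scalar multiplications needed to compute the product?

4290

Adjacent pairs: A_1A_2 = 4·2·37 = 296; A_2A_3 = 2·37·25 = 1850; A_3A_4 = 37·25·36 = 33300; A_4A_5 = 25·36·8 = 7200.
Length 3: A_1..A_3: k=1: 0+1850+4·2·25=2050; k=2: 296+0+4·37·25=3996 → min 2050 | A_2..A_4: k=2: 0+33300+2·37·36=35964; k=3: 1850+0+2·25·36=3650 → min 3650 | A_3..A_5: k=3: 0+7200+37·25·8=14600; k=4: 33300+0+37·36·8=43956 → min 14600.
Length 4: A_1..A_4: k=1: 0+3650+4·2·36=3938; k=2: 296+33300+4·37·36=38924; k=3: 2050+0+4·25·36=5650 → min 3938 | A_2..A_5: k=2: 0+14600+2·37·8=15192; k=3: 1850+7200+2·25·8=9450; k=4: 3650+0+2·36·8=4226 → min 4226.
Length 5: A_1..A_5: k=1: 0+4226+4·2·8=4290; k=2: 296+14600+4·37·8=16080; k=3: 2050+7200+4·25·8=10050; k=4: 3938+0+4·36·8=5090 → min 4290.
Optimal order: (A_1 (((A_2 A_3) A_4) A_5)) with cost 4290.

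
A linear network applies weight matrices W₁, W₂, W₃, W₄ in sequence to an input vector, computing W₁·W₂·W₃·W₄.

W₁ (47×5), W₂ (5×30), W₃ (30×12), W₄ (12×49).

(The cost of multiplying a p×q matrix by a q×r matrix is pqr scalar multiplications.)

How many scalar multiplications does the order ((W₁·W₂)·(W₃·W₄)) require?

(W₁·W₂): 47×5 by 5×30 → 47×30, cost 47·5·30 = 7050
(W₃·W₄): 30×12 by 12×49 → 30×49, cost 30·12·49 = 17640
((W₁·W₂)·(W₃·W₄)): 47×30 by 30×49 → 47×49, cost 47·30·49 = 69090; cumulative 93780
Total: 93780 scalar multiplications.

93780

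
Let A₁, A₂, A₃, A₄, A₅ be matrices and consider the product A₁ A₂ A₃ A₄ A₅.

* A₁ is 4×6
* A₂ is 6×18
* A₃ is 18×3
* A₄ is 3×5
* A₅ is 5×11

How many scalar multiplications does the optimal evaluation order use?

676

Adjacent pairs: A₁A₂ = 4·6·18 = 432; A₂A₃ = 6·18·3 = 324; A₃A₄ = 18·3·5 = 270; A₄A₅ = 3·5·11 = 165.
Length 3: A₁..A₃: k=1: 0+324+4·6·3=396; k=2: 432+0+4·18·3=648 → min 396 | A₂..A₄: k=2: 0+270+6·18·5=810; k=3: 324+0+6·3·5=414 → min 414 | A₃..A₅: k=3: 0+165+18·3·11=759; k=4: 270+0+18·5·11=1260 → min 759.
Length 4: A₁..A₄: k=1: 0+414+4·6·5=534; k=2: 432+270+4·18·5=1062; k=3: 396+0+4·3·5=456 → min 456 | A₂..A₅: k=2: 0+759+6·18·11=1947; k=3: 324+165+6·3·11=687; k=4: 414+0+6·5·11=744 → min 687.
Length 5: A₁..A₅: k=1: 0+687+4·6·11=951; k=2: 432+759+4·18·11=1983; k=3: 396+165+4·3·11=693; k=4: 456+0+4·5·11=676 → min 676.
Optimal order: (((A₁ (A₂ A₃)) A₄) A₅) with cost 676.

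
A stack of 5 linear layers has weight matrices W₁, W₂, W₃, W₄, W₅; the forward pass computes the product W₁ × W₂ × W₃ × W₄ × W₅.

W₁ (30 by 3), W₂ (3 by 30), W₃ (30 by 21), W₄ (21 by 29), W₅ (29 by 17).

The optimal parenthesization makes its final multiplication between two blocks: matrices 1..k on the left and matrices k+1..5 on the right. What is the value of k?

1

Adjacent pairs: W₁W₂ = 30·3·30 = 2700; W₂W₃ = 3·30·21 = 1890; W₃W₄ = 30·21·29 = 18270; W₄W₅ = 21·29·17 = 10353.
Length 3: W₁..W₃: k=1: 0+1890+30·3·21=3780; k=2: 2700+0+30·30·21=21600 → min 3780 | W₂..W₄: k=2: 0+18270+3·30·29=20880; k=3: 1890+0+3·21·29=3717 → min 3717 | W₃..W₅: k=3: 0+10353+30·21·17=21063; k=4: 18270+0+30·29·17=33060 → min 21063.
Length 4: W₁..W₄: k=1: 0+3717+30·3·29=6327; k=2: 2700+18270+30·30·29=47070; k=3: 3780+0+30·21·29=22050 → min 6327 | W₂..W₅: k=2: 0+21063+3·30·17=22593; k=3: 1890+10353+3·21·17=13314; k=4: 3717+0+3·29·17=5196 → min 5196.
Top-level splits: k=1: (W₁..W₁)·(W₂..W₅) → 0+5196+30·3·17 = 6726; k=2: (W₁..W₂)·(W₃..W₅) → 2700+21063+30·30·17 = 39063; k=3: (W₁..W₃)·(W₄..W₅) → 3780+10353+30·21·17 = 24843; k=4: (W₁..W₄)·(W₅..W₅) → 6327+0+30·29·17 = 21117.
Best split is after W₁, i.e. k = 1.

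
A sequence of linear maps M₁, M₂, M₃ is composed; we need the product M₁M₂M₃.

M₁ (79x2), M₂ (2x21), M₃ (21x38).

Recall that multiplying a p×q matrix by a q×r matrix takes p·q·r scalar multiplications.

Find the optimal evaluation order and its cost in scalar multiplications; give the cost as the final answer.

(M₁(M₂M₃)): cost 7600.
((M₁M₂)M₃): cost 66360.
Optimal: (M₁(M₂M₃)) with cost 7600.

7600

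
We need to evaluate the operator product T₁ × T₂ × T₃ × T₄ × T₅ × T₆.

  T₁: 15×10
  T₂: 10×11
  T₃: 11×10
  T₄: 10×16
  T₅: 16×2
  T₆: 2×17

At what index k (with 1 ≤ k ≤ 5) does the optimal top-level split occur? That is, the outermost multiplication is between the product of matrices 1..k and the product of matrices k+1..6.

5

Adjacent pairs: T₁T₂ = 15·10·11 = 1650; T₂T₃ = 10·11·10 = 1100; T₃T₄ = 11·10·16 = 1760; T₄T₅ = 10·16·2 = 320; T₅T₆ = 16·2·17 = 544.
Length 3: T₁..T₃: k=1: 0+1100+15·10·10=2600; k=2: 1650+0+15·11·10=3300 → min 2600 | T₂..T₄: k=2: 0+1760+10·11·16=3520; k=3: 1100+0+10·10·16=2700 → min 2700 | T₃..T₅: k=3: 0+320+11·10·2=540; k=4: 1760+0+11·16·2=2112 → min 540 | T₄..T₆: k=4: 0+544+10·16·17=3264; k=5: 320+0+10·2·17=660 → min 660.
Length 4: T₁..T₄: k=1: 0+2700+15·10·16=5100; k=2: 1650+1760+15·11·16=6050; k=3: 2600+0+15·10·16=5000 → min 5000 | T₂..T₅: k=2: 0+540+10·11·2=760; k=3: 1100+320+10·10·2=1620; k=4: 2700+0+10·16·2=3020 → min 760 | T₃..T₆: k=3: 0+660+11·10·17=2530; k=4: 1760+544+11·16·17=5296; k=5: 540+0+11·2·17=914 → min 914.
Length 5: T₁..T₅: k=1: 0+760+15·10·2=1060; k=2: 1650+540+15·11·2=2520; k=3: 2600+320+15·10·2=3220; k=4: 5000+0+15·16·2=5480 → min 1060 | T₂..T₆: k=2: 0+914+10·11·17=2784; k=3: 1100+660+10·10·17=3460; k=4: 2700+544+10·16·17=5964; k=5: 760+0+10·2·17=1100 → min 1100.
Top-level splits: k=1: (T₁..T₁)·(T₂..T₆) → 0+1100+15·10·17 = 3650; k=2: (T₁..T₂)·(T₃..T₆) → 1650+914+15·11·17 = 5369; k=3: (T₁..T₃)·(T₄..T₆) → 2600+660+15·10·17 = 5810; k=4: (T₁..T₄)·(T₅..T₆) → 5000+544+15·16·17 = 9624; k=5: (T₁..T₅)·(T₆..T₆) → 1060+0+15·2·17 = 1570.
Best split is after T₅, i.e. k = 5.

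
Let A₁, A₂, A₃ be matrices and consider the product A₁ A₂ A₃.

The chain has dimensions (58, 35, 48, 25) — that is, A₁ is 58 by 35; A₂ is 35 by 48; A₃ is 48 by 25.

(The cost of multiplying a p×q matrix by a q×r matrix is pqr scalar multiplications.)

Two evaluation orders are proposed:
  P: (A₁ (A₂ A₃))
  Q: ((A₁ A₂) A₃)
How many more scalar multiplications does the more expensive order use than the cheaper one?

74290

Order P = (A₁ (A₂ A₃)): (A₂ A₃): 35×48 by 48×25 → 35×25, cost 35·48·25 = 42000; (A₁ (A₂ A₃)): 58×35 by 35×25 → 58×25, cost 58·35·25 = 50750; cumulative 92750. Total 92750.
Order Q = ((A₁ A₂) A₃): (A₁ A₂): 58×35 by 35×48 → 58×48, cost 58·35·48 = 97440; ((A₁ A₂) A₃): 58×48 by 48×25 → 58×25, cost 58·48·25 = 69600; cumulative 167040. Total 167040.
Difference: |92750 − 167040| = 74290.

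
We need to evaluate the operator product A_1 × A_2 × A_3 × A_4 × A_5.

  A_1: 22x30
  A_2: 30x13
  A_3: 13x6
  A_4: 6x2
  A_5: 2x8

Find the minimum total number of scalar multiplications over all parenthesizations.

2608

Adjacent pairs: A_1A_2 = 22·30·13 = 8580; A_2A_3 = 30·13·6 = 2340; A_3A_4 = 13·6·2 = 156; A_4A_5 = 6·2·8 = 96.
Length 3: A_1..A_3: k=1: 0+2340+22·30·6=6300; k=2: 8580+0+22·13·6=10296 → min 6300 | A_2..A_4: k=2: 0+156+30·13·2=936; k=3: 2340+0+30·6·2=2700 → min 936 | A_3..A_5: k=3: 0+96+13·6·8=720; k=4: 156+0+13·2·8=364 → min 364.
Length 4: A_1..A_4: k=1: 0+936+22·30·2=2256; k=2: 8580+156+22·13·2=9308; k=3: 6300+0+22·6·2=6564 → min 2256 | A_2..A_5: k=2: 0+364+30·13·8=3484; k=3: 2340+96+30·6·8=3876; k=4: 936+0+30·2·8=1416 → min 1416.
Length 5: A_1..A_5: k=1: 0+1416+22·30·8=6696; k=2: 8580+364+22·13·8=11232; k=3: 6300+96+22·6·8=7452; k=4: 2256+0+22·2·8=2608 → min 2608.
Optimal order: ((A_1 × (A_2 × (A_3 × A_4))) × A_5) with cost 2608.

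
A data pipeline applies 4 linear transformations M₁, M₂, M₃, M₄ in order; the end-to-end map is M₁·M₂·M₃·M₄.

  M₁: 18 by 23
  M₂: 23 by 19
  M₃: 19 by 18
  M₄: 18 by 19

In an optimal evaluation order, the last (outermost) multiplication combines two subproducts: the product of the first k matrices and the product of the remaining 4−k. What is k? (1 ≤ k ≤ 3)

3

Adjacent pairs: M₁M₂ = 18·23·19 = 7866; M₂M₃ = 23·19·18 = 7866; M₃M₄ = 19·18·19 = 6498.
Length 3: M₁..M₃: k=1: 0+7866+18·23·18=15318; k=2: 7866+0+18·19·18=14022 → min 14022 | M₂..M₄: k=2: 0+6498+23·19·19=14801; k=3: 7866+0+23·18·19=15732 → min 14801.
Top-level splits: k=1: (M₁..M₁)·(M₂..M₄) → 0+14801+18·23·19 = 22667; k=2: (M₁..M₂)·(M₃..M₄) → 7866+6498+18·19·19 = 20862; k=3: (M₁..M₃)·(M₄..M₄) → 14022+0+18·18·19 = 20178.
Best split is after M₃, i.e. k = 3.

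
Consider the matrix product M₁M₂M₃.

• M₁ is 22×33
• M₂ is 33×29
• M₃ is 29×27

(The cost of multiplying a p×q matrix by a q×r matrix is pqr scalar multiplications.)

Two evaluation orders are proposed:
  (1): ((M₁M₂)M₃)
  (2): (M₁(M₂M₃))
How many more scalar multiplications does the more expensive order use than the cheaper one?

7161

Order (1) = ((M₁M₂)M₃): (M₁M₂): 22×33 by 33×29 → 22×29, cost 22·33·29 = 21054; ((M₁M₂)M₃): 22×29 by 29×27 → 22×27, cost 22·29·27 = 17226; cumulative 38280. Total 38280.
Order (2) = (M₁(M₂M₃)): (M₂M₃): 33×29 by 29×27 → 33×27, cost 33·29·27 = 25839; (M₁(M₂M₃)): 22×33 by 33×27 → 22×27, cost 22·33·27 = 19602; cumulative 45441. Total 45441.
Difference: |38280 − 45441| = 7161.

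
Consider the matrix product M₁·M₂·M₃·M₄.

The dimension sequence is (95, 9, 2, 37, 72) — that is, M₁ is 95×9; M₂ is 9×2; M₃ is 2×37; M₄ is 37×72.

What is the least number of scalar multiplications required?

20718

Adjacent pairs: M₁M₂ = 95·9·2 = 1710; M₂M₃ = 9·2·37 = 666; M₃M₄ = 2·37·72 = 5328.
Length 3: M₁..M₃: k=1: 0+666+95·9·37=32301; k=2: 1710+0+95·2·37=8740 → min 8740 | M₂..M₄: k=2: 0+5328+9·2·72=6624; k=3: 666+0+9·37·72=24642 → min 6624.
Length 4: M₁..M₄: k=1: 0+6624+95·9·72=68184; k=2: 1710+5328+95·2·72=20718; k=3: 8740+0+95·37·72=261820 → min 20718.
Optimal order: ((M₁·M₂)·(M₃·M₄)) with cost 20718.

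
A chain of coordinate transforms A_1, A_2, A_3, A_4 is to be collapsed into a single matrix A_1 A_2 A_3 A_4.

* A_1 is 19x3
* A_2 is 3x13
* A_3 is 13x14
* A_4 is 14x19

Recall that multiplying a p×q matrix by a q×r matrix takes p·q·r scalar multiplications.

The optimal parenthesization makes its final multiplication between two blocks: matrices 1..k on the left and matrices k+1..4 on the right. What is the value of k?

Adjacent pairs: A_1A_2 = 19·3·13 = 741; A_2A_3 = 3·13·14 = 546; A_3A_4 = 13·14·19 = 3458.
Length 3: A_1..A_3: k=1: 0+546+19·3·14=1344; k=2: 741+0+19·13·14=4199 → min 1344 | A_2..A_4: k=2: 0+3458+3·13·19=4199; k=3: 546+0+3·14·19=1344 → min 1344.
Top-level splits: k=1: (A_1..A_1)·(A_2..A_4) → 0+1344+19·3·19 = 2427; k=2: (A_1..A_2)·(A_3..A_4) → 741+3458+19·13·19 = 8892; k=3: (A_1..A_3)·(A_4..A_4) → 1344+0+19·14·19 = 6398.
Best split is after A_1, i.e. k = 1.

1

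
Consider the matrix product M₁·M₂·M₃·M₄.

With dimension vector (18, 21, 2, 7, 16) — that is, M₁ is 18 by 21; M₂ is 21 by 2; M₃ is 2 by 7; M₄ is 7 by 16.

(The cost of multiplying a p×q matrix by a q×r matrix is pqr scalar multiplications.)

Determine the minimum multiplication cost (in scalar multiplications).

Adjacent pairs: M₁M₂ = 18·21·2 = 756; M₂M₃ = 21·2·7 = 294; M₃M₄ = 2·7·16 = 224.
Length 3: M₁..M₃: k=1: 0+294+18·21·7=2940; k=2: 756+0+18·2·7=1008 → min 1008 | M₂..M₄: k=2: 0+224+21·2·16=896; k=3: 294+0+21·7·16=2646 → min 896.
Length 4: M₁..M₄: k=1: 0+896+18·21·16=6944; k=2: 756+224+18·2·16=1556; k=3: 1008+0+18·7·16=3024 → min 1556.
Optimal order: ((M₁·M₂)·(M₃·M₄)) with cost 1556.

1556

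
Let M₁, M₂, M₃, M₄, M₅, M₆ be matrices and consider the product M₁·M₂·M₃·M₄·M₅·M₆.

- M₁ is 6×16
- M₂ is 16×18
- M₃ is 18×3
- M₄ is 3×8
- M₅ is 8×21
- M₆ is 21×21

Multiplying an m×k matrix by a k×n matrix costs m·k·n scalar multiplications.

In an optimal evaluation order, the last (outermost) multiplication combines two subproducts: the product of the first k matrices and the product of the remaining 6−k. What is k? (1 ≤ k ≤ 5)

Adjacent pairs: M₁M₂ = 6·16·18 = 1728; M₂M₃ = 16·18·3 = 864; M₃M₄ = 18·3·8 = 432; M₄M₅ = 3·8·21 = 504; M₅M₆ = 8·21·21 = 3528.
Length 3: M₁..M₃: k=1: 0+864+6·16·3=1152; k=2: 1728+0+6·18·3=2052 → min 1152 | M₂..M₄: k=2: 0+432+16·18·8=2736; k=3: 864+0+16·3·8=1248 → min 1248 | M₃..M₅: k=3: 0+504+18·3·21=1638; k=4: 432+0+18·8·21=3456 → min 1638 | M₄..M₆: k=4: 0+3528+3·8·21=4032; k=5: 504+0+3·21·21=1827 → min 1827.
Length 4: M₁..M₄: k=1: 0+1248+6·16·8=2016; k=2: 1728+432+6·18·8=3024; k=3: 1152+0+6·3·8=1296 → min 1296 | M₂..M₅: k=2: 0+1638+16·18·21=7686; k=3: 864+504+16·3·21=2376; k=4: 1248+0+16·8·21=3936 → min 2376 | M₃..M₆: k=3: 0+1827+18·3·21=2961; k=4: 432+3528+18·8·21=6984; k=5: 1638+0+18·21·21=9576 → min 2961.
Length 5: M₁..M₅: k=1: 0+2376+6·16·21=4392; k=2: 1728+1638+6·18·21=5634; k=3: 1152+504+6·3·21=2034; k=4: 1296+0+6·8·21=2304 → min 2034 | M₂..M₆: k=2: 0+2961+16·18·21=9009; k=3: 864+1827+16·3·21=3699; k=4: 1248+3528+16·8·21=7464; k=5: 2376+0+16·21·21=9432 → min 3699.
Top-level splits: k=1: (M₁..M₁)·(M₂..M₆) → 0+3699+6·16·21 = 5715; k=2: (M₁..M₂)·(M₃..M₆) → 1728+2961+6·18·21 = 6957; k=3: (M₁..M₃)·(M₄..M₆) → 1152+1827+6·3·21 = 3357; k=4: (M₁..M₄)·(M₅..M₆) → 1296+3528+6·8·21 = 5832; k=5: (M₁..M₅)·(M₆..M₆) → 2034+0+6·21·21 = 4680.
Best split is after M₃, i.e. k = 3.

3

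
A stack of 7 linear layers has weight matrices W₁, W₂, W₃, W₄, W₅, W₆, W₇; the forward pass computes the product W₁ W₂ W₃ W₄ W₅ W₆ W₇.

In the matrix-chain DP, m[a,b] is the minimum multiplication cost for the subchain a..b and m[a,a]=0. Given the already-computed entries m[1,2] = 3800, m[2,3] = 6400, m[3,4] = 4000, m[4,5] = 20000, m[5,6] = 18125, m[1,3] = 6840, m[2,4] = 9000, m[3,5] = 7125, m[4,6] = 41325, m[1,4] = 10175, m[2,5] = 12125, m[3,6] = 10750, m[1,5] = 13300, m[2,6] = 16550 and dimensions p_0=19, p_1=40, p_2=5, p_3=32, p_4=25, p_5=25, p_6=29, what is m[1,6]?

17305

m[1,6] = min over k∈[1,5] of m[1,k]+m[k+1,6]+p_{0}·p_k·p_{6}.
k=1: 0 + 16550 + 19·40·29 = 38590; k=2: 3800 + 10750 + 19·5·29 = 17305; k=3: 6840 + 41325 + 19·32·29 = 65797; k=4: 10175 + 18125 + 19·25·29 = 42075; k=5: 13300 + 0 + 19·25·29 = 27075.
Minimum: 17305 at k=2.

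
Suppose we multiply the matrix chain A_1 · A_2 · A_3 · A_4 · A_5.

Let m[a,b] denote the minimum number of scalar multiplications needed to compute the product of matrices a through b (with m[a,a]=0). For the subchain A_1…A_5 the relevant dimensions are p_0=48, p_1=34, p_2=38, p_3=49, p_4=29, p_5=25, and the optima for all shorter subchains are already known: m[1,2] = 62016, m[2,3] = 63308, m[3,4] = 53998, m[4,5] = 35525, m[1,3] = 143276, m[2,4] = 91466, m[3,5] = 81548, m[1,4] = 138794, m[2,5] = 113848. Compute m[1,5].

m[1,5] = min over k∈[1,4] of m[1,k]+m[k+1,5]+p_{0}·p_k·p_{5}.
k=1: 0 + 113848 + 48·34·25 = 154648; k=2: 62016 + 81548 + 48·38·25 = 189164; k=3: 143276 + 35525 + 48·49·25 = 237601; k=4: 138794 + 0 + 48·29·25 = 173594.
Minimum: 154648 at k=1.

154648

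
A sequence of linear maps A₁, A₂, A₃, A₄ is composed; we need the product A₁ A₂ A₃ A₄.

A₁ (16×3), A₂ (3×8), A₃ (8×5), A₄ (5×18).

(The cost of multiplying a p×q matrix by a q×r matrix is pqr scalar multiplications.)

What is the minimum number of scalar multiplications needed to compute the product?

1254

Adjacent pairs: A₁A₂ = 16·3·8 = 384; A₂A₃ = 3·8·5 = 120; A₃A₄ = 8·5·18 = 720.
Length 3: A₁..A₃: k=1: 0+120+16·3·5=360; k=2: 384+0+16·8·5=1024 → min 360 | A₂..A₄: k=2: 0+720+3·8·18=1152; k=3: 120+0+3·5·18=390 → min 390.
Length 4: A₁..A₄: k=1: 0+390+16·3·18=1254; k=2: 384+720+16·8·18=3408; k=3: 360+0+16·5·18=1800 → min 1254.
Optimal order: (A₁ ((A₂ A₃) A₄)) with cost 1254.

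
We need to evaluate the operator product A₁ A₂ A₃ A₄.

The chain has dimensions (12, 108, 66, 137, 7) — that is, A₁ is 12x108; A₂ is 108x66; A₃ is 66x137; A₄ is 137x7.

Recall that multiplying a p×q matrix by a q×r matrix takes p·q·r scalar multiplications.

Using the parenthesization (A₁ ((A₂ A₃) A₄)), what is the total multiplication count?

(A₂ A₃): 108×66 by 66×137 → 108×137, cost 108·66·137 = 976536
((A₂ A₃) A₄): 108×137 by 137×7 → 108×7, cost 108·137·7 = 103572; cumulative 1080108
(A₁ ((A₂ A₃) A₄)): 12×108 by 108×7 → 12×7, cost 12·108·7 = 9072; cumulative 1089180
Total: 1089180 scalar multiplications.

1089180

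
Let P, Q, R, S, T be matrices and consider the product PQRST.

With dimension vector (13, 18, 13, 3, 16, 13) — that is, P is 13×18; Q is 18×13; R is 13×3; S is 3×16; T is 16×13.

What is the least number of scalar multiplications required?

Adjacent pairs: PQ = 13·18·13 = 3042; QR = 18·13·3 = 702; RS = 13·3·16 = 624; ST = 3·16·13 = 624.
Length 3: P..R: k=1: 0+702+13·18·3=1404; k=2: 3042+0+13·13·3=3549 → min 1404 | Q..S: k=2: 0+624+18·13·16=4368; k=3: 702+0+18·3·16=1566 → min 1566 | R..T: k=3: 0+624+13·3·13=1131; k=4: 624+0+13·16·13=3328 → min 1131.
Length 4: P..S: k=1: 0+1566+13·18·16=5310; k=2: 3042+624+13·13·16=6370; k=3: 1404+0+13·3·16=2028 → min 2028 | Q..T: k=2: 0+1131+18·13·13=4173; k=3: 702+624+18·3·13=2028; k=4: 1566+0+18·16·13=5310 → min 2028.
Length 5: P..T: k=1: 0+2028+13·18·13=5070; k=2: 3042+1131+13·13·13=6370; k=3: 1404+624+13·3·13=2535; k=4: 2028+0+13·16·13=4732 → min 2535.
Optimal order: ((P(QR))(ST)) with cost 2535.

2535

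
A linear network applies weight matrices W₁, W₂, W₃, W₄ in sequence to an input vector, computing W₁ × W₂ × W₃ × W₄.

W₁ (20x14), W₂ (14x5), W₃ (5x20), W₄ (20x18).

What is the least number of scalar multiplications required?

Adjacent pairs: W₁W₂ = 20·14·5 = 1400; W₂W₃ = 14·5·20 = 1400; W₃W₄ = 5·20·18 = 1800.
Length 3: W₁..W₃: k=1: 0+1400+20·14·20=7000; k=2: 1400+0+20·5·20=3400 → min 3400 | W₂..W₄: k=2: 0+1800+14·5·18=3060; k=3: 1400+0+14·20·18=6440 → min 3060.
Length 4: W₁..W₄: k=1: 0+3060+20·14·18=8100; k=2: 1400+1800+20·5·18=5000; k=3: 3400+0+20·20·18=10600 → min 5000.
Optimal order: ((W₁ × W₂) × (W₃ × W₄)) with cost 5000.

5000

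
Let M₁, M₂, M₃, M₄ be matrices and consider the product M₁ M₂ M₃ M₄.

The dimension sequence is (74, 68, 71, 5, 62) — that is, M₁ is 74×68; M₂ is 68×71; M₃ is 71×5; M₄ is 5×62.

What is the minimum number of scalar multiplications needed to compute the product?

Adjacent pairs: M₁M₂ = 74·68·71 = 357272; M₂M₃ = 68·71·5 = 24140; M₃M₄ = 71·5·62 = 22010.
Length 3: M₁..M₃: k=1: 0+24140+74·68·5=49300; k=2: 357272+0+74·71·5=383542 → min 49300 | M₂..M₄: k=2: 0+22010+68·71·62=321346; k=3: 24140+0+68·5·62=45220 → min 45220.
Length 4: M₁..M₄: k=1: 0+45220+74·68·62=357204; k=2: 357272+22010+74·71·62=705030; k=3: 49300+0+74·5·62=72240 → min 72240.
Optimal order: ((M₁ (M₂ M₃)) M₄) with cost 72240.

72240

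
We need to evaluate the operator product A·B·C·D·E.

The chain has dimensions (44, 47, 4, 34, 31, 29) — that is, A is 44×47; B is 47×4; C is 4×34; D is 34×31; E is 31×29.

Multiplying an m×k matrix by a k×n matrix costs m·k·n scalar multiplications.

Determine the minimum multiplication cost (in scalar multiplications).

21188

Adjacent pairs: AB = 44·47·4 = 8272; BC = 47·4·34 = 6392; CD = 4·34·31 = 4216; DE = 34·31·29 = 30566.
Length 3: A..C: k=1: 0+6392+44·47·34=76704; k=2: 8272+0+44·4·34=14256 → min 14256 | B..D: k=2: 0+4216+47·4·31=10044; k=3: 6392+0+47·34·31=55930 → min 10044 | C..E: k=3: 0+30566+4·34·29=34510; k=4: 4216+0+4·31·29=7812 → min 7812.
Length 4: A..D: k=1: 0+10044+44·47·31=74152; k=2: 8272+4216+44·4·31=17944; k=3: 14256+0+44·34·31=60632 → min 17944 | B..E: k=2: 0+7812+47·4·29=13264; k=3: 6392+30566+47·34·29=83300; k=4: 10044+0+47·31·29=52297 → min 13264.
Length 5: A..E: k=1: 0+13264+44·47·29=73236; k=2: 8272+7812+44·4·29=21188; k=3: 14256+30566+44·34·29=88206; k=4: 17944+0+44·31·29=57500 → min 21188.
Optimal order: ((A·B)·((C·D)·E)) with cost 21188.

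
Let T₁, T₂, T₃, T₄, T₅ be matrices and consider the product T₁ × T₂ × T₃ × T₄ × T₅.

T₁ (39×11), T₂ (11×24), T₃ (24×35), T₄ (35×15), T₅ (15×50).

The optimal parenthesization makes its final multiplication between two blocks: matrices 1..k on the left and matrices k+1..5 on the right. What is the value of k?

1

Adjacent pairs: T₁T₂ = 39·11·24 = 10296; T₂T₃ = 11·24·35 = 9240; T₃T₄ = 24·35·15 = 12600; T₄T₅ = 35·15·50 = 26250.
Length 3: T₁..T₃: k=1: 0+9240+39·11·35=24255; k=2: 10296+0+39·24·35=43056 → min 24255 | T₂..T₄: k=2: 0+12600+11·24·15=16560; k=3: 9240+0+11·35·15=15015 → min 15015 | T₃..T₅: k=3: 0+26250+24·35·50=68250; k=4: 12600+0+24·15·50=30600 → min 30600.
Length 4: T₁..T₄: k=1: 0+15015+39·11·15=21450; k=2: 10296+12600+39·24·15=36936; k=3: 24255+0+39·35·15=44730 → min 21450 | T₂..T₅: k=2: 0+30600+11·24·50=43800; k=3: 9240+26250+11·35·50=54740; k=4: 15015+0+11·15·50=23265 → min 23265.
Top-level splits: k=1: (T₁..T₁)·(T₂..T₅) → 0+23265+39·11·50 = 44715; k=2: (T₁..T₂)·(T₃..T₅) → 10296+30600+39·24·50 = 87696; k=3: (T₁..T₃)·(T₄..T₅) → 24255+26250+39·35·50 = 118755; k=4: (T₁..T₄)·(T₅..T₅) → 21450+0+39·15·50 = 50700.
Best split is after T₁, i.e. k = 1.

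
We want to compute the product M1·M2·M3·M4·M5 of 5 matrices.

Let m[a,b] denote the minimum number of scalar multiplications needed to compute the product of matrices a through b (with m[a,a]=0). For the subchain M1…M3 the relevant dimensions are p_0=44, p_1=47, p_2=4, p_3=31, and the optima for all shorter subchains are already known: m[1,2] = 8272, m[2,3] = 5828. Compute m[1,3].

m[1,3] = min over k∈[1,2] of m[1,k]+m[k+1,3]+p_{0}·p_k·p_{3}.
k=1: 0 + 5828 + 44·47·31 = 69936; k=2: 8272 + 0 + 44·4·31 = 13728.
Minimum: 13728 at k=2.

13728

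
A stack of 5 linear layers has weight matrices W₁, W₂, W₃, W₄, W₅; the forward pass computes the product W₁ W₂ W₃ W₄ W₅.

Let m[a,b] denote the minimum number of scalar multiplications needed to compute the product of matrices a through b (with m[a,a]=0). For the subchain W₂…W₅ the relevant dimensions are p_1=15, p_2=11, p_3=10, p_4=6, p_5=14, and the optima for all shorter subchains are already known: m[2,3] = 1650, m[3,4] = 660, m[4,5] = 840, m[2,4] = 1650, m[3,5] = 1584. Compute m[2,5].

m[2,5] = min over k∈[2,4] of m[2,k]+m[k+1,5]+p_{1}·p_k·p_{5}.
k=2: 0 + 1584 + 15·11·14 = 3894; k=3: 1650 + 840 + 15·10·14 = 4590; k=4: 1650 + 0 + 15·6·14 = 2910.
Minimum: 2910 at k=4.

2910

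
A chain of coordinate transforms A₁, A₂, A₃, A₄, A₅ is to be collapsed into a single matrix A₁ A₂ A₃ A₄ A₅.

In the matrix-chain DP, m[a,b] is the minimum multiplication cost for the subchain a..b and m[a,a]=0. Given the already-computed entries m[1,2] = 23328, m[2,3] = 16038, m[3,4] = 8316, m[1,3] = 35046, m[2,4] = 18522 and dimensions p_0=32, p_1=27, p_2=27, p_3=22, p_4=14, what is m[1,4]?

m[1,4] = min over k∈[1,3] of m[1,k]+m[k+1,4]+p_{0}·p_k·p_{4}.
k=1: 0 + 18522 + 32·27·14 = 30618; k=2: 23328 + 8316 + 32·27·14 = 43740; k=3: 35046 + 0 + 32·22·14 = 44902.
Minimum: 30618 at k=1.

30618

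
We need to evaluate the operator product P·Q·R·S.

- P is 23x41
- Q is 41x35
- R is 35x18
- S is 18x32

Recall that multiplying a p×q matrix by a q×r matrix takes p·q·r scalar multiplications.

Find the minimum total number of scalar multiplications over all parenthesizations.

Adjacent pairs: PQ = 23·41·35 = 33005; QR = 41·35·18 = 25830; RS = 35·18·32 = 20160.
Length 3: P..R: k=1: 0+25830+23·41·18=42804; k=2: 33005+0+23·35·18=47495 → min 42804 | Q..S: k=2: 0+20160+41·35·32=66080; k=3: 25830+0+41·18·32=49446 → min 49446.
Length 4: P..S: k=1: 0+49446+23·41·32=79622; k=2: 33005+20160+23·35·32=78925; k=3: 42804+0+23·18·32=56052 → min 56052.
Optimal order: ((P·(Q·R))·S) with cost 56052.

56052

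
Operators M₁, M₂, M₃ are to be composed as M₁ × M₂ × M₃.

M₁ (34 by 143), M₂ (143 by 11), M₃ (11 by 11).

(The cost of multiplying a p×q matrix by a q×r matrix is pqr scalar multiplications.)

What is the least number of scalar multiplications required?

57596

Order (M₁ × (M₂ × M₃)): (M₂ × M₃): 143×11 by 11×11 → 143×11, cost 143·11·11 = 17303; (M₁ × (M₂ × M₃)): 34×143 by 143×11 → 34×11, cost 34·143·11 = 53482; cumulative 70785. Total 70785.
Order ((M₁ × M₂) × M₃): (M₁ × M₂): 34×143 by 143×11 → 34×11, cost 34·143·11 = 53482; ((M₁ × M₂) × M₃): 34×11 by 11×11 → 34×11, cost 34·11·11 = 4114; cumulative 57596. Total 57596.
Minimum: 57596.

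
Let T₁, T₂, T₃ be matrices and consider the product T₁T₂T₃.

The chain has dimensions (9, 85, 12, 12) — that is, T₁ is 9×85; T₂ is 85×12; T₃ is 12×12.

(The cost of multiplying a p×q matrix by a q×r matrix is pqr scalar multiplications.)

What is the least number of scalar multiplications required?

Order (T₁(T₂T₃)): (T₂T₃): 85×12 by 12×12 → 85×12, cost 85·12·12 = 12240; (T₁(T₂T₃)): 9×85 by 85×12 → 9×12, cost 9·85·12 = 9180; cumulative 21420. Total 21420.
Order ((T₁T₂)T₃): (T₁T₂): 9×85 by 85×12 → 9×12, cost 9·85·12 = 9180; ((T₁T₂)T₃): 9×12 by 12×12 → 9×12, cost 9·12·12 = 1296; cumulative 10476. Total 10476.
Minimum: 10476.

10476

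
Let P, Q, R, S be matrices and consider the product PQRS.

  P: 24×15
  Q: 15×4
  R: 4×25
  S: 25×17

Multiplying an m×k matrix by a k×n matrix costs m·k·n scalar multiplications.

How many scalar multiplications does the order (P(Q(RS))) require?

8840

(RS): 4×25 by 25×17 → 4×17, cost 4·25·17 = 1700
(Q(RS)): 15×4 by 4×17 → 15×17, cost 15·4·17 = 1020; cumulative 2720
(P(Q(RS))): 24×15 by 15×17 → 24×17, cost 24·15·17 = 6120; cumulative 8840
Total: 8840 scalar multiplications.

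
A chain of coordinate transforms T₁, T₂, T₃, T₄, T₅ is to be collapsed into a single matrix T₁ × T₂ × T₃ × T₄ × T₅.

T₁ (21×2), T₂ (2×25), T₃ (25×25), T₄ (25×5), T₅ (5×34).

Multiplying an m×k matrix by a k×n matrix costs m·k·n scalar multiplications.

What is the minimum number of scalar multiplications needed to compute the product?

Adjacent pairs: T₁T₂ = 21·2·25 = 1050; T₂T₃ = 2·25·25 = 1250; T₃T₄ = 25·25·5 = 3125; T₄T₅ = 25·5·34 = 4250.
Length 3: T₁..T₃: k=1: 0+1250+21·2·25=2300; k=2: 1050+0+21·25·25=14175 → min 2300 | T₂..T₄: k=2: 0+3125+2·25·5=3375; k=3: 1250+0+2·25·5=1500 → min 1500 | T₃..T₅: k=3: 0+4250+25·25·34=25500; k=4: 3125+0+25·5·34=7375 → min 7375.
Length 4: T₁..T₄: k=1: 0+1500+21·2·5=1710; k=2: 1050+3125+21·25·5=6800; k=3: 2300+0+21·25·5=4925 → min 1710 | T₂..T₅: k=2: 0+7375+2·25·34=9075; k=3: 1250+4250+2·25·34=7200; k=4: 1500+0+2·5·34=1840 → min 1840.
Length 5: T₁..T₅: k=1: 0+1840+21·2·34=3268; k=2: 1050+7375+21·25·34=26275; k=3: 2300+4250+21·25·34=24400; k=4: 1710+0+21·5·34=5280 → min 3268.
Optimal order: (T₁ × (((T₂ × T₃) × T₄) × T₅)) with cost 3268.

3268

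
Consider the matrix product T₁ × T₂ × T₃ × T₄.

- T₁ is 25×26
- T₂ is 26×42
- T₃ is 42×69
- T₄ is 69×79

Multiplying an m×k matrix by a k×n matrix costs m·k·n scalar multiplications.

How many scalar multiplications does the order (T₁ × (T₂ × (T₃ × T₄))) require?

366560

(T₃ × T₄): 42×69 by 69×79 → 42×79, cost 42·69·79 = 228942
(T₂ × (T₃ × T₄)): 26×42 by 42×79 → 26×79, cost 26·42·79 = 86268; cumulative 315210
(T₁ × (T₂ × (T₃ × T₄))): 25×26 by 26×79 → 25×79, cost 25·26·79 = 51350; cumulative 366560
Total: 366560 scalar multiplications.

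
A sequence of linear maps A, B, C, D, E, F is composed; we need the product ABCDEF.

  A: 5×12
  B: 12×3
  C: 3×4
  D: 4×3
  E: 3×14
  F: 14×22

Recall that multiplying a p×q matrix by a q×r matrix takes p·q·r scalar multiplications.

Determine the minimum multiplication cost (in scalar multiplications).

Adjacent pairs: AB = 5·12·3 = 180; BC = 12·3·4 = 144; CD = 3·4·3 = 36; DE = 4·3·14 = 168; EF = 3·14·22 = 924.
Length 3: A..C: k=1: 0+144+5·12·4=384; k=2: 180+0+5·3·4=240 → min 240 | B..D: k=2: 0+36+12·3·3=144; k=3: 144+0+12·4·3=288 → min 144 | C..E: k=3: 0+168+3·4·14=336; k=4: 36+0+3·3·14=162 → min 162 | D..F: k=4: 0+924+4·3·22=1188; k=5: 168+0+4·14·22=1400 → min 1188.
Length 4: A..D: k=1: 0+144+5·12·3=324; k=2: 180+36+5·3·3=261; k=3: 240+0+5·4·3=300 → min 261 | B..E: k=2: 0+162+12·3·14=666; k=3: 144+168+12·4·14=984; k=4: 144+0+12·3·14=648 → min 648 | C..F: k=3: 0+1188+3·4·22=1452; k=4: 36+924+3·3·22=1158; k=5: 162+0+3·14·22=1086 → min 1086.
Length 5: A..E: k=1: 0+648+5·12·14=1488; k=2: 180+162+5·3·14=552; k=3: 240+168+5·4·14=688; k=4: 261+0+5·3·14=471 → min 471 | B..F: k=2: 0+1086+12·3·22=1878; k=3: 144+1188+12·4·22=2388; k=4: 144+924+12·3·22=1860; k=5: 648+0+12·14·22=4344 → min 1860.
Length 6: A..F: k=1: 0+1860+5·12·22=3180; k=2: 180+1086+5·3·22=1596; k=3: 240+1188+5·4·22=1868; k=4: 261+924+5·3·22=1515; k=5: 471+0+5·14·22=2011 → min 1515.
Optimal order: (((AB)(CD))(EF)) with cost 1515.

1515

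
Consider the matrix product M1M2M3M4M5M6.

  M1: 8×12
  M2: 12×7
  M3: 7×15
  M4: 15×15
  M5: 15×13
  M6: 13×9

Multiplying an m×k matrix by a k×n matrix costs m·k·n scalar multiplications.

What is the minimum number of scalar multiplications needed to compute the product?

Adjacent pairs: M1M2 = 8·12·7 = 672; M2M3 = 12·7·15 = 1260; M3M4 = 7·15·15 = 1575; M4M5 = 15·15·13 = 2925; M5M6 = 15·13·9 = 1755.
Length 3: M1..M3: k=1: 0+1260+8·12·15=2700; k=2: 672+0+8·7·15=1512 → min 1512 | M2..M4: k=2: 0+1575+12·7·15=2835; k=3: 1260+0+12·15·15=3960 → min 2835 | M3..M5: k=3: 0+2925+7·15·13=4290; k=4: 1575+0+7·15·13=2940 → min 2940 | M4..M6: k=4: 0+1755+15·15·9=3780; k=5: 2925+0+15·13·9=4680 → min 3780.
Length 4: M1..M4: k=1: 0+2835+8·12·15=4275; k=2: 672+1575+8·7·15=3087; k=3: 1512+0+8·15·15=3312 → min 3087 | M2..M5: k=2: 0+2940+12·7·13=4032; k=3: 1260+2925+12·15·13=6525; k=4: 2835+0+12·15·13=5175 → min 4032 | M3..M6: k=3: 0+3780+7·15·9=4725; k=4: 1575+1755+7·15·9=4275; k=5: 2940+0+7·13·9=3759 → min 3759.
Length 5: M1..M5: k=1: 0+4032+8·12·13=5280; k=2: 672+2940+8·7·13=4340; k=3: 1512+2925+8·15·13=5997; k=4: 3087+0+8·15·13=4647 → min 4340 | M2..M6: k=2: 0+3759+12·7·9=4515; k=3: 1260+3780+12·15·9=6660; k=4: 2835+1755+12·15·9=6210; k=5: 4032+0+12·13·9=5436 → min 4515.
Length 6: M1..M6: k=1: 0+4515+8·12·9=5379; k=2: 672+3759+8·7·9=4935; k=3: 1512+3780+8·15·9=6372; k=4: 3087+1755+8·15·9=5922; k=5: 4340+0+8·13·9=5276 → min 4935.
Optimal order: ((M1M2)(((M3M4)M5)M6)) with cost 4935.

4935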